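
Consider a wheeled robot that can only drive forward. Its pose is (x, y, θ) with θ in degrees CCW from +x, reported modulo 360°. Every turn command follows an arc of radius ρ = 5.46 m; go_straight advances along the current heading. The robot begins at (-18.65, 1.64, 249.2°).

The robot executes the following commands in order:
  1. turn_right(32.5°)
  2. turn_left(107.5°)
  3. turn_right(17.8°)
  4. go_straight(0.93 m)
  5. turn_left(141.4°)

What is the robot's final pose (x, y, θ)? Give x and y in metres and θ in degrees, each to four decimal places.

(-8.8185, -8.5113, 87.8000°)

set_pose: (x, y, θ) = (-18.6500, 1.6400, 249.2000°), ρ = 5.46
turn_right(32.5°): centre at ρ to the right, rotate −32.5° → (-20.4911, -0.7988, 216.7000°)
turn_left(107.5°): centre at ρ to the left, rotate +107.5° → (-20.4220, -9.6049, 324.2000°)
turn_right(17.8°): centre at ρ to the right, rotate −17.8° → (-19.2211, -10.7933, 306.4000°)
go_straight(0.93): x += 0.93·cos θ, y += 0.93·sin θ → (-18.6692, -11.5418, 306.4000°)
turn_left(141.4°): centre at ρ to the left, rotate +141.4° → (-8.8185, -8.5113, 447.8000° ≡ 87.8000°)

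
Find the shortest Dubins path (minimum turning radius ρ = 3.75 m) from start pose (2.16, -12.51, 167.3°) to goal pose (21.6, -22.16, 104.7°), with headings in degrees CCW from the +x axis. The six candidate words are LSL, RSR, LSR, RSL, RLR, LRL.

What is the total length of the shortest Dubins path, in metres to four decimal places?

37.4927 m

Let ψ = atan2(Δy, Δx) = atan2(-9.65, 19.44) = -26.3998° be the start→goal bearing.
Normalize: d = |goal − start| / ρ = 21.703366/3.75 = 5.787564, α = (θ_start − ψ) mod 360° = 193.6998° = 3.380699 rad, β = (θ_goal − ψ) mod 360° = 131.0998° = 2.288123 rad.
Common terms: sin α = -0.236834, cos α = -0.971550, sin β = 0.753566, cos β = -0.657372, cos(α−β) = 0.460200, d² = 33.495900. Work in radians in the unit-radius frame; every candidate has L = ρ·(t + p + q).
LSL: p² = 2 + d² − 2cos(α−β) + 2d(sin α − sin β) = 23.111491; p = √p² = 4.807441; φ = atan2(cos β − cos α, d + sin α − sin β) = 0.065399 rad; t = (φ − α) mod 2π = 2.967886 rad, q = (β − φ) mod 2π = 2.222723 rad → L = 3.75·(2.967886 + 4.807441 + 2.222723) = 3.75·9.998050 = 37.492689 m
RSR: p² = 2 + d² − 2cos(α−β) + 2d(sin β − sin α) = 46.039511; p = √p² = 6.785242; φ = atan2(cos α − cos β, d − sin α + sin β) = -0.046320 rad; t = (α − φ) mod 2π = 3.427018 rad, q = (φ − β) mod 2π = 3.948743 rad → L = 3.75·(3.427018 + 6.785242 + 3.948743) = 3.75·14.161004 = 53.103763 m
LSR: p² = d² − 2 + 2cos(α−β) + 2d(sin α + sin β) = 38.397539; p = √p² = 6.196575; φ = atan2(−cos α − cos β, d + sin α + sin β) − atan2(−2, p) = 0.565056 rad; t = (φ − α) mod 2π = 3.467543 rad, q = (φ − β) mod 2π = 4.560119 rad → L = 3.75·(3.467543 + 6.196575 + 4.560119) = 3.75·14.224237 = 53.340888 m
RSL: p² = d² − 2 + 2cos(α−β) − 2d(sin α + sin β) = 26.435061; p = √p² = 5.141504; φ = atan2(cos α + cos β, d − sin α − sin β) − atan2(2, p) = -0.670714 rad; t = (α − φ) mod 2π = 4.051413 rad, q = (β − φ) mod 2π = 2.958837 rad → L = 3.75·(4.051413 + 5.141504 + 2.958837) = 3.75·12.151753 = 45.569074 m
RLR: c = (6 − d² + 2cos(α−β) + 2d(sin α − sin β))/8 = -4.754939, |c| > 1 → infeasible
LRL: c = (6 − d² + 2cos(α−β) − 2d(sin α − sin β))/8 = -1.888936, |c| > 1 → infeasible
Shortest: LSL with L = 37.492689 m ≈ 37.4927 m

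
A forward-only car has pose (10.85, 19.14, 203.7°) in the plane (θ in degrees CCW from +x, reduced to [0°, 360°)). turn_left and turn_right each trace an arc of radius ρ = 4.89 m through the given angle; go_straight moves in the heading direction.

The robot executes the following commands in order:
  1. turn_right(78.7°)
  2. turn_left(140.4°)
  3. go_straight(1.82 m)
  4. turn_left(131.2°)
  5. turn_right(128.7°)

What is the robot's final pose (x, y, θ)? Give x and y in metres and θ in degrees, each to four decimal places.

(11.4450, 8.1631, 267.9000°)

set_pose: (x, y, θ) = (10.8500, 19.1400, 203.7000°), ρ = 4.89
turn_right(78.7°): centre at ρ to the right, rotate −78.7° → (4.8788, 20.8128, 125.0000°)
turn_left(140.4°): centre at ρ to the left, rotate +140.4° → (-4.0011, 18.4002, 265.4000°)
go_straight(1.82): x += 1.82·cos θ, y += 1.82·sin θ → (-4.1470, 16.5860, 265.4000°)
turn_left(131.2°): centre at ρ to the left, rotate +131.2° → (3.6427, 12.2681, 396.6000° ≡ 36.6000°)
turn_right(128.7°): centre at ρ to the right, rotate −128.7° → (11.4450, 8.1631, -92.1000° ≡ 267.9000°)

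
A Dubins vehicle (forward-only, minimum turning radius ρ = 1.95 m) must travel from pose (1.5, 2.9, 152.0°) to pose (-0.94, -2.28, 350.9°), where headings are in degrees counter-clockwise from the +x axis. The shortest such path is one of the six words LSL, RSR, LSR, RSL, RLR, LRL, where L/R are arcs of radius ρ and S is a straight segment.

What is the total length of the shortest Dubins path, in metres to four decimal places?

8.7260 m

Let ψ = atan2(Δy, Δx) = atan2(-5.18, -2.44) = -115.2224° be the start→goal bearing.
Normalize: d = |goal − start| / ρ = 5.725906/1.95 = 2.936362, α = (θ_start − ψ) mod 360° = 267.2224° = 4.663911 rad, β = (θ_goal − ψ) mod 360° = 106.1224° = 1.852186 rad.
Common terms: sin α = -0.998825, cos α = -0.048459, sin β = 0.960671, cos β = -0.277691, cos(α−β) = -0.946085, d² = 8.622222. Work in radians in the unit-radius frame; every candidate has L = ρ·(t + p + q).
LSL: p² = 2 + d² − 2cos(α−β) + 2d(sin α − sin β) = 1.006815; p = √p² = 1.003402; φ = atan2(cos β − cos α, d + sin α − sin β) = -0.230490 rad; t = (φ − α) mod 2π = 1.388784 rad, q = (β − φ) mod 2π = 2.082676 rad → L = 1.95·(1.388784 + 1.003402 + 2.082676) = 1.95·4.474862 = 8.725980 m
RSR: p² = 2 + d² − 2cos(α−β) + 2d(sin β − sin α) = 24.021971; p = √p² = 4.901221; φ = atan2(cos α − cos β, d − sin α + sin β) = 0.046787 rad; t = (α − φ) mod 2π = 4.617124 rad, q = (φ − β) mod 2π = 4.477787 rad → L = 1.95·(4.617124 + 4.901221 + 4.477787) = 1.95·13.996132 = 27.292458 m
LSR: p² = d² − 2 + 2cos(α−β) + 2d(sin α + sin β) = 4.505980; p = √p² = 2.122729; φ = atan2(−cos α − cos β, d + sin α + sin β) − atan2(−2, p) = 0.867701 rad; t = (φ − α) mod 2π = 2.486976 rad, q = (φ − β) mod 2π = 5.298701 rad → L = 1.95·(2.486976 + 2.122729 + 5.298701) = 1.95·9.908406 = 19.321391 m
RSL: p² = d² − 2 + 2cos(α−β) − 2d(sin α + sin β) = 4.954123; p = √p² = 2.225786; φ = atan2(cos α + cos β, d − sin α − sin β) − atan2(2, p) = -0.841230 rad; t = (α − φ) mod 2π = 5.505141 rad, q = (β − φ) mod 2π = 2.693416 rad → L = 1.95·(5.505141 + 2.225786 + 2.693416) = 1.95·10.424343 = 20.327469 m
RLR: c = (6 − d² + 2cos(α−β) + 2d(sin α − sin β))/8 = -2.002746, |c| > 1 → infeasible
LRL: c = (6 − d² + 2cos(α−β) − 2d(sin α − sin β))/8 = 0.874148; p = 2π − arccos c = 5.776068 rad; φ = atan2(cos β − cos α, d + sin α − sin β) = -0.230490 rad; t = (φ − α + p/2) mod 2π = 4.276818 rad, q = (β − α − t + p) mod 2π = 4.970710 rad → L = 1.95·(4.276818 + 5.776068 + 4.970710) = 1.95·15.023596 = 29.296012 m
Shortest: LSL with L = 8.725980 m ≈ 8.7260 m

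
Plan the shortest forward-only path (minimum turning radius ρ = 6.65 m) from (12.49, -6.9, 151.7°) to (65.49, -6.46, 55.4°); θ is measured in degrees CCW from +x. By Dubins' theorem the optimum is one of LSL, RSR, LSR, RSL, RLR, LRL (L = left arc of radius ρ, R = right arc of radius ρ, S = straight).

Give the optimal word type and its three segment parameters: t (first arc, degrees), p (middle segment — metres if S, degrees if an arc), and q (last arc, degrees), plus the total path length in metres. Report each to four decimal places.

Let ψ = atan2(Δy, Δx) = atan2(0.44, 53.00) = 0.4757° be the start→goal bearing.
Normalize: d = |goal − start| / ρ = 53.001826/6.65 = 7.970199, α = (θ_start − ψ) mod 360° = 151.2243° = 2.639363 rad, β = (θ_goal − ψ) mod 360° = 54.9243° = 0.958611 rad.
Common terms: sin α = 0.481381, cos α = -0.876511, sin β = 0.818394, cos β = 0.574658, cos(α−β) = -0.109734, d² = 63.524079. Work in radians in the unit-radius frame; every candidate has L = ρ·(t + p + q).
LSL: p² = 2 + d² − 2cos(α−β) + 2d(sin α − sin β) = 60.371430; p = √p² = 7.769905; φ = atan2(cos β − cos α, d + sin α − sin β) = 0.187871 rad; t = (φ − α) mod 2π = 3.831694 rad, q = (β − φ) mod 2π = 0.770740 rad → L = 6.65·(3.831694 + 7.769905 + 0.770740) = 6.65·12.372339 = 82.276052 m
RSR: p² = 2 + d² − 2cos(α−β) + 2d(sin β − sin α) = 71.115666; p = √p² = 8.433010; φ = atan2(cos α − cos β, d − sin α + sin β) = -0.172943 rad; t = (α − φ) mod 2π = 2.812306 rad, q = (φ − β) mod 2π = 5.151632 rad → L = 6.65·(2.812306 + 8.433010 + 5.151632) = 6.65·16.396948 = 109.039703 m
LSR: p² = d² − 2 + 2cos(α−β) + 2d(sin α + sin β) = 82.023547; p = √p² = 9.056685; φ = atan2(−cos α − cos β, d + sin α + sin β) − atan2(−2, p) = 0.249894 rad; t = (φ − α) mod 2π = 3.893717 rad, q = (φ − β) mod 2π = 5.574469 rad → L = 6.65·(3.893717 + 9.056685 + 5.574469) = 6.65·18.524871 = 123.190390 m
RSL: p² = d² − 2 + 2cos(α−β) − 2d(sin α + sin β) = 40.585675; p = √p² = 6.370689; φ = atan2(cos α + cos β, d − sin α − sin β) − atan2(2, p) = -0.349416 rad; t = (α − φ) mod 2π = 2.988779 rad, q = (β − φ) mod 2π = 1.308027 rad → L = 6.65·(2.988779 + 6.370689 + 1.308027) = 6.65·10.667494 = 70.938836 m
RLR: c = (6 − d² + 2cos(α−β) + 2d(sin α − sin β))/8 = -7.889458, |c| > 1 → infeasible
LRL: c = (6 − d² + 2cos(α−β) − 2d(sin α − sin β))/8 = -6.546429, |c| > 1 → infeasible
Shortest: RSL with L = 70.938836 m ≈ 70.9388 m
Convert RSL to answer units (arcs ×180/π): t = 2.988779·180/π = 171.2444°, p = ρ·p = 6.65·6.370689 = 42.3651 m, q = 1.308027·180/π = 74.9444°, L = 70.9388 m.

RSL: t = 171.2444°, p = 42.3651 m, q = 74.9444°, L = 70.9388 m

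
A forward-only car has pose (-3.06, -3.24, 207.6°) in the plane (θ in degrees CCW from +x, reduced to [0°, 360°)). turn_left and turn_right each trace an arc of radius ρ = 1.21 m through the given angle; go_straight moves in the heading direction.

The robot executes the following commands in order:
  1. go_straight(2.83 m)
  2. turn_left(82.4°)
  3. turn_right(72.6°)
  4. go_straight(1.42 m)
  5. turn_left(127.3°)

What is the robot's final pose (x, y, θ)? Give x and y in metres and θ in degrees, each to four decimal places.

(-7.2589, -10.4032, 344.7000°)

set_pose: (x, y, θ) = (-3.0600, -3.2400, 207.6000°), ρ = 1.21
go_straight(2.83): x += 2.83·cos θ, y += 2.83·sin θ → (-5.5680, -4.5511, 207.6000°)
turn_left(82.4°): centre at ρ to the left, rotate +82.4° → (-6.1444, -6.0373, 290.0000°)
turn_right(72.6°): centre at ρ to the right, rotate −72.6° → (-6.5465, -7.4124, 217.4000°)
go_straight(1.42): x += 1.42·cos θ, y += 1.42·sin θ → (-7.6746, -8.2748, 217.4000°)
turn_left(127.3°): centre at ρ to the left, rotate +127.3° → (-7.2589, -10.4032, 344.7000°)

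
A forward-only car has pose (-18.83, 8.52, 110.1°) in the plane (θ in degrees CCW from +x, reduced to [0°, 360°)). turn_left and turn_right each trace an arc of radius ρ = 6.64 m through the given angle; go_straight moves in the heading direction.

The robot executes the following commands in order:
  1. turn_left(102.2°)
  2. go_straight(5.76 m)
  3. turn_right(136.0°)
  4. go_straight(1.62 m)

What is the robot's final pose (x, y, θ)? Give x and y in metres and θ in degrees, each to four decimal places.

set_pose: (x, y, θ) = (-18.8300, 8.5200, 110.1000°), ρ = 6.64
turn_left(102.2°): centre at ρ to the left, rotate +102.2° → (-28.6137, 11.8506, 212.3000°)
go_straight(5.76): x += 5.76·cos θ, y += 5.76·sin θ → (-33.4824, 8.7728, 212.3000°)
turn_right(136.0°): centre at ρ to the right, rotate −136.0° → (-43.4816, 15.9579, 76.3000°)
go_straight(1.62): x += 1.62·cos θ, y += 1.62·sin θ → (-43.0979, 17.5318, 76.3000°)

(-43.0979, 17.5318, 76.3000°)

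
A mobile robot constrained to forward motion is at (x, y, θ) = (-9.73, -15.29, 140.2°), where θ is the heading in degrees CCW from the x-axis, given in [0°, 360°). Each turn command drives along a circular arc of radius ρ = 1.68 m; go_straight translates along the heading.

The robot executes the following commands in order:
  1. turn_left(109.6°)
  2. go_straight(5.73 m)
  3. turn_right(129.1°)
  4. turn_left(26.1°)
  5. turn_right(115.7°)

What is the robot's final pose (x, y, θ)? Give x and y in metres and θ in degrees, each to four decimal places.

set_pose: (x, y, θ) = (-9.7300, -15.2900, 140.2000°), ρ = 1.68
turn_left(109.6°): centre at ρ to the left, rotate +109.6° → (-12.3821, -16.0006, 249.8000°)
go_straight(5.73): x += 5.73·cos θ, y += 5.73·sin θ → (-14.3606, -21.3782, 249.8000°)
turn_right(129.1°): centre at ρ to the right, rotate −129.1° → (-17.3818, -21.6558, 120.7000°)
turn_left(26.1°): centre at ρ to the left, rotate +26.1° → (-17.9065, -21.1077, 146.8000°)
turn_right(115.7°): centre at ρ to the right, rotate −115.7° → (-17.8543, -18.2634, 31.1000°)

(-17.8543, -18.2634, 31.1000°)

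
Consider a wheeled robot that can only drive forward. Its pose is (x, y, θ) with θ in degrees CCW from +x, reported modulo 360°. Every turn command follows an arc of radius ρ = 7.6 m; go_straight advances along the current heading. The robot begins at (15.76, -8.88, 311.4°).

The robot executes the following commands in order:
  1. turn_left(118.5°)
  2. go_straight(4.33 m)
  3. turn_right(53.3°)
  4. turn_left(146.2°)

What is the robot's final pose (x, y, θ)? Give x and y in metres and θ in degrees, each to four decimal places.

set_pose: (x, y, θ) = (15.7600, -8.8800, 311.4000°), ρ = 7.6
turn_left(118.5°): centre at ρ to the left, rotate +118.5° → (28.5980, -6.4658, 429.9000° ≡ 69.9000°)
go_straight(4.33): x += 4.33·cos θ, y += 4.33·sin θ → (30.0860, -2.3996, 69.9000°)
turn_right(53.3°): centre at ρ to the right, rotate −53.3° → (35.0519, 2.2719, 16.6000°)
turn_left(146.2°): centre at ρ to the left, rotate +146.2° → (35.1280, 16.8152, 162.8000°)

(35.1280, 16.8152, 162.8000°)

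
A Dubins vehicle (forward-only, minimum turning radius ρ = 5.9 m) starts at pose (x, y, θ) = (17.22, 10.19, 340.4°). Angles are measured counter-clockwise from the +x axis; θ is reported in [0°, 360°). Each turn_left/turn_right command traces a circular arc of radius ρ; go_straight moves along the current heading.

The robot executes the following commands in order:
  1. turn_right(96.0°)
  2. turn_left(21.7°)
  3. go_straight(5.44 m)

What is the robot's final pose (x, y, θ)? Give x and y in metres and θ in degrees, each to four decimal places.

set_pose: (x, y, θ) = (17.2200, 10.1900, 340.4000°), ρ = 5.9
turn_right(96.0°): centre at ρ to the right, rotate −96.0° → (20.5616, 2.0826, 244.4000°)
turn_left(21.7°): centre at ρ to the left, rotate +21.7° → (19.9961, -0.0655, 266.1000°)
go_straight(5.44): x += 5.44·cos θ, y += 5.44·sin θ → (19.6261, -5.4929, 266.1000°)

(19.6261, -5.4929, 266.1000°)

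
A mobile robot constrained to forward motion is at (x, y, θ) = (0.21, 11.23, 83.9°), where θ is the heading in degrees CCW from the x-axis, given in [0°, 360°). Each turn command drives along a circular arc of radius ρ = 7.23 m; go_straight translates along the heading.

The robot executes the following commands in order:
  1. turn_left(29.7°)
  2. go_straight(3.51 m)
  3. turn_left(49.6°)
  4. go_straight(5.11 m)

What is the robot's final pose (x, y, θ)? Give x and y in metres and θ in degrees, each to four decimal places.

set_pose: (x, y, θ) = (0.2100, 11.2300, 83.9000°), ρ = 7.23
turn_left(29.7°): centre at ρ to the left, rotate +29.7° → (-0.3538, 14.8928, 113.6000°)
go_straight(3.51): x += 3.51·cos θ, y += 3.51·sin θ → (-1.7590, 18.1092, 113.6000°)
turn_left(49.6°): centre at ρ to the left, rotate +49.6° → (-6.2946, 22.1361, 163.2000°)
go_straight(5.11): x += 5.11·cos θ, y += 5.11·sin θ → (-11.1865, 23.6131, 163.2000°)

(-11.1865, 23.6131, 163.2000°)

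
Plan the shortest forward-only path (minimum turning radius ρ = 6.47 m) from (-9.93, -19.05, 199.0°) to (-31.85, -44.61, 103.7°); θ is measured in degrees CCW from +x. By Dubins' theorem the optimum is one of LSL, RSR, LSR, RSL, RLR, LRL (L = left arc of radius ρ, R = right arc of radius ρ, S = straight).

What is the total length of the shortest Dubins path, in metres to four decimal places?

Let ψ = atan2(Δy, Δx) = atan2(-25.56, -21.92) = -130.6161° be the start→goal bearing.
Normalize: d = |goal − start| / ρ = 33.671947/6.47 = 5.204319, α = (θ_start − ψ) mod 360° = 329.6161° = 5.752886 rad, β = (θ_goal − ψ) mod 360° = 234.3161° = 4.089587 rad.
Common terms: sin α = -0.505792, cos α = 0.862655, sin β = -0.812247, cos β = -0.583314, cos(α−β) = -0.092371, d² = 27.084941. Work in radians in the unit-radius frame; every candidate has L = ρ·(t + p + q).
LSL: p² = 2 + d² − 2cos(α−β) + 2d(sin α − sin β) = 32.459462; p = √p² = 5.697321; φ = atan2(cos β − cos α, d + sin α − sin β) = -0.256605 rad; t = (φ − α) mod 2π = 0.273695 rad, q = (β − φ) mod 2π = 4.346192 rad → L = 6.47·(0.273695 + 5.697321 + 4.346192) = 6.47·10.317207 = 66.752330 m
RSR: p² = 2 + d² − 2cos(α−β) + 2d(sin β − sin α) = 26.079902; p = √p² = 5.106849; φ = atan2(cos α − cos β, d − sin α + sin β) = 0.287070 rad; t = (α − φ) mod 2π = 5.465816 rad, q = (φ − β) mod 2π = 2.480668 rad → L = 6.47·(5.465816 + 5.106849 + 2.480668) = 6.47·13.053333 = 84.455062 m
LSR: p² = d² − 2 + 2cos(α−β) + 2d(sin α + sin β) = 11.181207; p = √p² = 3.343831; φ = atan2(−cos α − cos β, d + sin α + sin β) − atan2(−2, p) = 0.467278 rad; t = (φ − α) mod 2π = 0.997578 rad, q = (φ − β) mod 2π = 2.660876 rad → L = 6.47·(0.997578 + 3.343831 + 2.660876) = 6.47·7.002285 = 45.304784 m
RSL: p² = d² − 2 + 2cos(α−β) − 2d(sin α + sin β) = 38.619192; p = √p² = 6.214434; φ = atan2(cos α + cos β, d − sin α − sin β) − atan2(2, p) = -0.268561 rad; t = (α − φ) mod 2π = 6.021447 rad, q = (β − φ) mod 2π = 4.358148 rad → L = 6.47·(6.021447 + 6.214434 + 4.358148) = 6.47·16.594029 = 107.363366 m
RLR: c = (6 − d² + 2cos(α−β) + 2d(sin α − sin β))/8 = -2.259988, |c| > 1 → infeasible
LRL: c = (6 − d² + 2cos(α−β) − 2d(sin α − sin β))/8 = -3.057433, |c| > 1 → infeasible
Shortest: LSR with L = 45.304784 m ≈ 45.3048 m

45.3048 m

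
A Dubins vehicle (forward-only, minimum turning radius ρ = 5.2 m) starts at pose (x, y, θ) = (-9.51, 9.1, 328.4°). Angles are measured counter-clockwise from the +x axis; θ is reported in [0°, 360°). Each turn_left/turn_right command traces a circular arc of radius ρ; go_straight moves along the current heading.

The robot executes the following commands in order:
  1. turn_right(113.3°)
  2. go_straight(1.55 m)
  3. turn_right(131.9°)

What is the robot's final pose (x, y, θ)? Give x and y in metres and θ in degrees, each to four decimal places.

(-18.6663, 4.3955, 83.2000°)

set_pose: (x, y, θ) = (-9.5100, 9.1000, 328.4000°), ρ = 5.2
turn_right(113.3°): centre at ρ to the right, rotate −113.3° → (-9.2447, 0.4166, 215.1000°)
go_straight(1.55): x += 1.55·cos θ, y += 1.55·sin θ → (-10.5128, -0.4746, 215.1000°)
turn_right(131.9°): centre at ρ to the right, rotate −131.9° → (-18.6663, 4.3955, 83.2000°)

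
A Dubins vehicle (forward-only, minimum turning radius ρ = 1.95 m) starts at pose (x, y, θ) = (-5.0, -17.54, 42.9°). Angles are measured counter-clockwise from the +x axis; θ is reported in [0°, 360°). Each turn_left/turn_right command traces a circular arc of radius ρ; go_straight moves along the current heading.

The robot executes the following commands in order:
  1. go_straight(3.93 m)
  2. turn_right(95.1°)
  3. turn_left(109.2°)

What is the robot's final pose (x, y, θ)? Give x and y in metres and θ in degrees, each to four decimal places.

set_pose: (x, y, θ) = (-5.0000, -17.5400, 42.9000°), ρ = 1.95
go_straight(3.93): x += 3.93·cos θ, y += 3.93·sin θ → (-2.1211, -14.8648, 42.9000°)
turn_right(95.1°): centre at ρ to the right, rotate −95.1° → (0.7471, -15.0981, -52.2000° ≡ 307.8000°)
turn_left(109.2°): centre at ρ to the left, rotate +109.2° → (3.9233, -14.9649, 417.0000° ≡ 57.0000°)

(3.9233, -14.9649, 57.0000°)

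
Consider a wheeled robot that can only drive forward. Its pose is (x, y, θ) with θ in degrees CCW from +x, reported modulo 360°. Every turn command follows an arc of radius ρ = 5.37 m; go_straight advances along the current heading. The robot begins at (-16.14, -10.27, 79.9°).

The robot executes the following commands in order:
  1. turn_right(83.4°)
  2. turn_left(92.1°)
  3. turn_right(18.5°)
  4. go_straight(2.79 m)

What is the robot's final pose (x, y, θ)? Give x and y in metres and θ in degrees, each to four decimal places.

set_pose: (x, y, θ) = (-16.1400, -10.2700, 79.9000°), ρ = 5.37
turn_right(83.4°): centre at ρ to the right, rotate −83.4° → (-10.5254, -5.8517, -3.5000° ≡ 356.5000°)
turn_left(92.1°): centre at ρ to the left, rotate +92.1° → (-4.8292, -0.6230, 448.6000° ≡ 88.6000°)
turn_right(18.5°): centre at ρ to the right, rotate −18.5° → (-4.5101, 1.0737, 70.1000°)
go_straight(2.79): x += 2.79·cos θ, y += 2.79·sin θ → (-3.5605, 3.6971, 70.1000°)

(-3.5605, 3.6971, 70.1000°)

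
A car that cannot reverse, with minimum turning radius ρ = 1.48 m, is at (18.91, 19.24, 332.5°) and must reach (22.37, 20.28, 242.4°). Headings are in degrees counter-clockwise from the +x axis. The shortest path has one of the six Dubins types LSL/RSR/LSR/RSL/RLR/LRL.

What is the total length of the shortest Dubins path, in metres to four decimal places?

Let ψ = atan2(Δy, Δx) = atan2(1.04, 3.46) = 16.7296° be the start→goal bearing.
Normalize: d = |goal − start| / ρ = 3.612921/1.48 = 2.441163, α = (θ_start − ψ) mod 360° = 315.7704° = 5.511233 rad, β = (θ_goal − ψ) mod 360° = 225.6704° = 3.938691 rad.
Common terms: sin α = -0.697536, cos α = 0.716550, sin β = -0.715332, cos β = -0.698785, cos(α−β) = -0.001745, d² = 5.959277. Work in radians in the unit-radius frame; every candidate has L = ρ·(t + p + q).
LSL: p² = 2 + d² − 2cos(α−β) + 2d(sin α − sin β) = 8.049653; p = √p² = 2.837191; φ = atan2(cos β − cos α, d + sin α − sin β) = -0.522272 rad; t = (φ − α) mod 2π = 0.249680 rad, q = (β − φ) mod 2π = 4.460964 rad → L = 1.48·(0.249680 + 2.837191 + 4.460964) = 1.48·7.547835 = 11.170795 m
RSR: p² = 2 + d² − 2cos(α−β) + 2d(sin β − sin α) = 7.875882; p = √p² = 2.806400; φ = atan2(cos α − cos β, d − sin α + sin β) = 0.528599 rad; t = (α − φ) mod 2π = 4.982634 rad, q = (φ − β) mod 2π = 2.873093 rad → L = 1.48·(4.982634 + 2.806400 + 2.873093) = 1.48·10.662127 = 15.779948 m
LSR: p² = d² − 2 + 2cos(α−β) + 2d(sin α + sin β) = -2.942292 < 0 → infeasible
RSL: p² = d² − 2 + 2cos(α−β) − 2d(sin α + sin β) = 10.853865; p = √p² = 3.294520; φ = atan2(cos α + cos β, d − sin α − sin β) − atan2(2, p) = -0.540991 rad; t = (α − φ) mod 2π = 6.052224 rad, q = (β − φ) mod 2π = 4.479683 rad → L = 1.48·(6.052224 + 3.294520 + 4.479683) = 1.48·13.826427 = 20.463112 m
RLR: c = (6 − d² + 2cos(α−β) + 2d(sin α − sin β))/8 = 0.015515; p = 2π − arccos c = 4.727904 rad; φ = atan2(cos α − cos β, d − sin α + sin β) = 0.528599 rad; t = (α − φ + p/2) mod 2π = 1.063401 rad, q = (α − β − t + p) mod 2π = 5.237045 rad → L = 1.48·(1.063401 + 4.727904 + 5.237045) = 1.48·11.028350 = 16.321958 m
LRL: c = (6 − d² + 2cos(α−β) − 2d(sin α − sin β))/8 = -0.006207; p = 2π − arccos c = 4.706182 rad; φ = atan2(cos β − cos α, d + sin α − sin β) = -0.522272 rad; t = (φ − α + p/2) mod 2π = 2.602771 rad, q = (β − α − t + p) mod 2π = 0.530869 rad → L = 1.48·(2.602771 + 4.706182 + 0.530869) = 1.48·7.839823 = 11.602938 m
Shortest: LSL with L = 11.170795 m ≈ 11.1708 m

11.1708 m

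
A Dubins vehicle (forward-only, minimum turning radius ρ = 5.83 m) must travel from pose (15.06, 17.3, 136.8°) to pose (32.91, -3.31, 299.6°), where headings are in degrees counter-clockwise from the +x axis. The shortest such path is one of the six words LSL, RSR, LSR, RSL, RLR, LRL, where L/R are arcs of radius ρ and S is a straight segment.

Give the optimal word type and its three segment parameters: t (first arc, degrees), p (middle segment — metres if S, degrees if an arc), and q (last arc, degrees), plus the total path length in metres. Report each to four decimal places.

LSR: t = 201.4621°, p = 22.7048 m, q = 38.6621°, L = 47.1380 m

Let ψ = atan2(Δy, Δx) = atan2(-20.61, 17.85) = -49.1047° be the start→goal bearing.
Normalize: d = |goal − start| / ρ = 27.265264/5.83 = 4.676718, α = (θ_start − ψ) mod 360° = 185.9047° = 3.244649 rad, β = (θ_goal − ψ) mod 360° = 348.7047° = 6.086045 rad.
Common terms: sin α = -0.102874, cos α = -0.994694, sin β = -0.195866, cos β = 0.980631, cos(α−β) = -0.955278, d² = 21.871688. Work in radians in the unit-radius frame; every candidate has L = ρ·(t + p + q).
LSL: p² = 2 + d² − 2cos(α−β) + 2d(sin α − sin β) = 26.652044; p = √p² = 5.162562; φ = atan2(cos β − cos α, d + sin α − sin β) = 0.392636 rad; t = (φ − α) mod 2π = 3.431172 rad, q = (β − φ) mod 2π = 5.693409 rad → L = 5.83·(3.431172 + 5.162562 + 5.693409) = 5.83·14.287143 = 83.294044 m
RSR: p² = 2 + d² − 2cos(α−β) + 2d(sin β − sin α) = 24.912445; p = √p² = 4.991237; φ = atan2(cos α − cos β, d − sin α + sin β) = -0.406894 rad; t = (α − φ) mod 2π = 3.651542 rad, q = (φ − β) mod 2π = 6.073432 rad → L = 5.83·(3.651542 + 4.991237 + 6.073432) = 5.83·14.716211 = 85.795512 m
LSR: p² = d² − 2 + 2cos(α−β) + 2d(sin α + sin β) = 15.166887; p = √p² = 3.894469; φ = atan2(−cos α − cos β, d + sin α + sin β) − atan2(−2, p) = 0.477640 rad; t = (φ − α) mod 2π = 3.516177 rad, q = (φ − β) mod 2π = 0.674781 rad → L = 5.83·(3.516177 + 3.894469 + 0.674781) = 5.83·8.085427 = 47.138037 m
RSL: p² = d² − 2 + 2cos(α−β) − 2d(sin α + sin β) = 20.755374; p = √p² = 4.555807; φ = atan2(cos α + cos β, d − sin α − sin β) − atan2(2, p) = -0.416496 rad; t = (α − φ) mod 2π = 3.661144 rad, q = (β − φ) mod 2π = 0.219355 rad → L = 5.83·(3.661144 + 4.555807 + 0.219355) = 5.83·8.436306 = 49.183663 m
RLR: c = (6 − d² + 2cos(α−β) + 2d(sin α − sin β))/8 = -2.114056, |c| > 1 → infeasible
LRL: c = (6 − d² + 2cos(α−β) − 2d(sin α − sin β))/8 = -2.331505, |c| > 1 → infeasible
Shortest: LSR with L = 47.138037 m ≈ 47.1380 m
Convert LSR to answer units (arcs ×180/π): t = 3.516177·180/π = 201.4621°, p = ρ·p = 5.83·3.894469 = 22.7048 m, q = 0.674781·180/π = 38.6621°, L = 47.1380 m.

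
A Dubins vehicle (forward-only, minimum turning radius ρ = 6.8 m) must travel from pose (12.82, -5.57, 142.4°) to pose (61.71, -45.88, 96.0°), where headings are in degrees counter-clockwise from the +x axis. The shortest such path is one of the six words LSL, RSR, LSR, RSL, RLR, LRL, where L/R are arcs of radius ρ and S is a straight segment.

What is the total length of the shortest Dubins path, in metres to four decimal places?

95.6244 m

Let ψ = atan2(Δy, Δx) = atan2(-40.31, 48.89) = -39.5057° be the start→goal bearing.
Normalize: d = |goal − start| / ρ = 63.365039/6.8 = 9.318388, α = (θ_start − ψ) mod 360° = 181.9057° = 3.174854 rad, β = (θ_goal − ψ) mod 360° = 135.5057° = 2.365021 rad.
Common terms: sin α = -0.033255, cos α = -0.999447, sin β = 0.700838, cos β = -0.713320, cos(α−β) = 0.689620, d² = 86.832357. Work in radians in the unit-radius frame; every candidate has L = ρ·(t + p + q).
LSL: p² = 2 + d² − 2cos(α−β) + 2d(sin α − sin β) = 73.771991; p = √p² = 8.589062; φ = atan2(cos β − cos α, d + sin α − sin β) = 0.033319 rad; t = (φ − α) mod 2π = 3.141651 rad, q = (β − φ) mod 2π = 2.331702 rad → L = 6.8·(3.141651 + 8.589062 + 2.331702) = 6.8·14.062415 = 95.624421 m
RSR: p² = 2 + d² − 2cos(α−β) + 2d(sin β − sin α) = 101.134245; p = √p² = 10.056552; φ = atan2(cos α − cos β, d − sin α + sin β) = -0.028456 rad; t = (α − φ) mod 2π = 3.203309 rad, q = (φ − β) mod 2π = 3.889709 rad → L = 6.8·(3.203309 + 10.056552 + 3.889709) = 6.8·17.149570 = 116.617079 m
LSR: p² = d² − 2 + 2cos(α−β) + 2d(sin α + sin β) = 98.653195; p = √p² = 9.932431; φ = atan2(−cos α − cos β, d + sin α + sin β) − atan2(−2, p) = 0.368568 rad; t = (φ − α) mod 2π = 3.476900 rad, q = (φ − β) mod 2π = 4.286732 rad → L = 6.8·(3.476900 + 9.932431 + 4.286732) = 6.8·17.696063 = 120.333231 m
RSL: p² = d² − 2 + 2cos(α−β) − 2d(sin α + sin β) = 73.769998; p = √p² = 8.588946; φ = atan2(cos α + cos β, d − sin α − sin β) − atan2(2, p) = -0.424242 rad; t = (α − φ) mod 2π = 3.599096 rad, q = (β − φ) mod 2π = 2.789263 rad → L = 6.8·(3.599096 + 8.588946 + 2.789263) = 6.8·14.977305 = 101.845674 m
RLR: c = (6 − d² + 2cos(α−β) + 2d(sin α − sin β))/8 = -11.641781, |c| > 1 → infeasible
LRL: c = (6 − d² + 2cos(α−β) − 2d(sin α − sin β))/8 = -8.221499, |c| > 1 → infeasible
Shortest: LSL with L = 95.624421 m ≈ 95.6244 m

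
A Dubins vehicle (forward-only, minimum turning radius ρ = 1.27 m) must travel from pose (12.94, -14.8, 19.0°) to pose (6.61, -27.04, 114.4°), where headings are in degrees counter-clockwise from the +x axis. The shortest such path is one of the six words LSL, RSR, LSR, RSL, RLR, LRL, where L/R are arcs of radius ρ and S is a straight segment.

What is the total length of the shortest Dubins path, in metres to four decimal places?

17.7717 m

Let ψ = atan2(Δy, Δx) = atan2(-12.24, -6.33) = -117.3461° be the start→goal bearing.
Normalize: d = |goal − start| / ρ = 13.779931/1.27 = 10.850339, α = (θ_start − ψ) mod 360° = 136.3461° = 2.379688 rad, β = (θ_goal − ψ) mod 360° = 231.7461° = 4.044732 rad.
Common terms: sin α = 0.690301, cos α = -0.723522, sin β = -0.785274, cos β = -0.619148, cos(α−β) = -0.094108, d² = 117.729865. Work in radians in the unit-radius frame; every candidate has L = ρ·(t + p + q).
LSL: p² = 2 + d² − 2cos(α−β) + 2d(sin α − sin β) = 151.939069; p = √p² = 12.326357; φ = atan2(cos β − cos α, d + sin α − sin β) = 0.008468 rad; t = (φ − α) mod 2π = 3.911965 rad, q = (β − φ) mod 2π = 4.036264 rad → L = 1.27·(3.911965 + 12.326357 + 4.036264) = 1.27·20.274586 = 25.748724 m
RSR: p² = 2 + d² − 2cos(α−β) + 2d(sin β − sin α) = 87.897095; p = √p² = 9.375345; φ = atan2(cos α − cos β, d − sin α + sin β) = -0.011133 rad; t = (α − φ) mod 2π = 2.390821 rad, q = (φ − β) mod 2π = 2.227321 rad → L = 1.27·(2.390821 + 9.375345 + 2.227321) = 1.27·13.993486 = 17.771728 m
LSR: p² = d² − 2 + 2cos(α−β) + 2d(sin α + sin β) = 113.480665; p = √p² = 10.652730; φ = atan2(−cos α − cos β, d + sin α + sin β) − atan2(−2, p) = 0.309780 rad; t = (φ − α) mod 2π = 4.213277 rad, q = (φ − β) mod 2π = 2.548233 rad → L = 1.27·(4.213277 + 10.652730 + 2.548233) = 1.27·17.414241 = 22.116086 m
RSL: p² = d² − 2 + 2cos(α−β) − 2d(sin α + sin β) = 117.602633; p = √p² = 10.844475; φ = atan2(cos α + cos β, d − sin α − sin β) − atan2(2, p) = -0.304437 rad; t = (α − φ) mod 2π = 2.684125 rad, q = (β − φ) mod 2π = 4.349169 rad → L = 1.27·(2.684125 + 10.844475 + 4.349169) = 1.27·17.877769 = 22.704766 m
RLR: c = (6 − d² + 2cos(α−β) + 2d(sin α − sin β))/8 = -9.987137, |c| > 1 → infeasible
LRL: c = (6 − d² + 2cos(α−β) − 2d(sin α − sin β))/8 = -17.992384, |c| > 1 → infeasible
Shortest: RSR with L = 17.771728 m ≈ 17.7717 m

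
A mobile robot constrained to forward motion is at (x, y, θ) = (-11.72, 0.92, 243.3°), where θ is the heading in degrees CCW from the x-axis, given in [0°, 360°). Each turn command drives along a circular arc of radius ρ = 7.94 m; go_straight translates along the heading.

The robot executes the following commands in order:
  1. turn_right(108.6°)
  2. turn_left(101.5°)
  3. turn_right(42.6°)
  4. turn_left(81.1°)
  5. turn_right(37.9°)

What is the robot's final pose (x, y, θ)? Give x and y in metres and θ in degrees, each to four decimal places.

set_pose: (x, y, θ) = (-11.7200, 0.9200, 243.3000°), ρ = 7.94
turn_right(108.6°): centre at ρ to the right, rotate −108.6° → (-24.4571, -1.0974, 134.7000°)
turn_left(101.5°): centre at ρ to the left, rotate +101.5° → (-36.6989, -2.2653, 236.2000°)
turn_right(42.6°): centre at ρ to the right, rotate −42.6° → (-41.4299, -5.5657, 193.6000°)
turn_left(81.1°): centre at ρ to the left, rotate +81.1° → (-47.4761, -13.9337, 274.7000°)
turn_right(37.9°): centre at ρ to the right, rotate −37.9° → (-48.7455, -18.9319, 236.8000°)

(-48.7455, -18.9319, 236.8000°)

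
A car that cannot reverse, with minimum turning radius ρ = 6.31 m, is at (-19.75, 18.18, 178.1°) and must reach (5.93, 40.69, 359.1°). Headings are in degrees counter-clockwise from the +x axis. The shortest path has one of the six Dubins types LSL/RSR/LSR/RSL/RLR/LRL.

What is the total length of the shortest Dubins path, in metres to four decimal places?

46.9460 m

Let ψ = atan2(Δy, Δx) = atan2(22.51, 25.68) = 41.2364° be the start→goal bearing.
Normalize: d = |goal − start| / ρ = 34.149122/6.31 = 5.411905, α = (θ_start − ψ) mod 360° = 136.8636° = 2.388720 rad, β = (θ_goal − ψ) mod 360° = 317.8636° = 5.547766 rad.
Common terms: sin α = 0.683738, cos α = -0.729728, sin β = -0.670898, cos β = 0.741549, cos(α−β) = -0.999848, d² = 29.288717. Work in radians in the unit-radius frame; every candidate has L = ρ·(t + p + q).
LSL: p² = 2 + d² − 2cos(α−β) + 2d(sin α − sin β) = 47.950738; p = √p² = 6.924647; φ = atan2(cos β − cos α, d + sin α − sin β) = 0.214102 rad; t = (φ − α) mod 2π = 4.108567 rad, q = (β − φ) mod 2π = 5.333664 rad → L = 6.31·(4.108567 + 6.924647 + 5.333664) = 6.31·16.366878 = 103.275003 m
RSR: p² = 2 + d² − 2cos(α−β) + 2d(sin β − sin α) = 18.626087; p = √p² = 4.315795; φ = atan2(cos α − cos β, d − sin α + sin β) = -0.347880 rad; t = (α − φ) mod 2π = 2.736600 rad, q = (φ − β) mod 2π = 0.387540 rad → L = 6.31·(2.736600 + 4.315795 + 0.387540) = 6.31·7.439934 = 46.945987 m
LSR: p² = d² − 2 + 2cos(α−β) + 2d(sin α + sin β) = 25.427996; p = √p² = 5.042618; φ = atan2(−cos α − cos β, d + sin α + sin β) − atan2(−2, p) = 0.375409 rad; t = (φ − α) mod 2π = 4.269875 rad, q = (φ − β) mod 2π = 1.110829 rad → L = 6.31·(4.269875 + 5.042618 + 1.110829) = 6.31·10.423322 = 65.771160 m
RSL: p² = d² − 2 + 2cos(α−β) − 2d(sin α + sin β) = 25.150048; p = √p² = 5.014982; φ = atan2(cos α + cos β, d − sin α − sin β) − atan2(2, p) = -0.377286 rad; t = (α − φ) mod 2π = 2.766006 rad, q = (β − φ) mod 2π = 5.925052 rad → L = 6.31·(2.766006 + 5.014982 + 5.925052) = 6.31·13.706040 = 86.485115 m
RLR: c = (6 − d² + 2cos(α−β) + 2d(sin α − sin β))/8 = -1.328261, |c| > 1 → infeasible
LRL: c = (6 − d² + 2cos(α−β) − 2d(sin α − sin β))/8 = -4.993842, |c| > 1 → infeasible
Shortest: RSR with L = 46.945987 m ≈ 46.9460 m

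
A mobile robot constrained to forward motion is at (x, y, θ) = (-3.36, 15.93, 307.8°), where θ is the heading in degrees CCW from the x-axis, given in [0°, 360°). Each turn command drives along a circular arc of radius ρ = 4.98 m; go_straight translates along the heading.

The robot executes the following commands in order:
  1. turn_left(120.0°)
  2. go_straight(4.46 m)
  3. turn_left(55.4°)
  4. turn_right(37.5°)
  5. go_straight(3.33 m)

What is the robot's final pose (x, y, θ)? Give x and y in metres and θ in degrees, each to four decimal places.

set_pose: (x, y, θ) = (-3.3600, 15.9300, 307.8000°), ρ = 4.98
turn_left(120.0°): centre at ρ to the left, rotate +120.0° → (5.1858, 17.1006, 427.8000° ≡ 67.8000°)
go_straight(4.46): x += 4.46·cos θ, y += 4.46·sin θ → (6.8710, 21.2300, 67.8000°)
turn_left(55.4°): centre at ρ to the left, rotate +55.4° → (6.4272, 25.8385, 123.2000°)
turn_right(37.5°): centre at ρ to the right, rotate −37.5° → (5.6283, 28.9388, 85.7000°)
go_straight(3.33): x += 3.33·cos θ, y += 3.33·sin θ → (5.8780, 32.2594, 85.7000°)

(5.8780, 32.2594, 85.7000°)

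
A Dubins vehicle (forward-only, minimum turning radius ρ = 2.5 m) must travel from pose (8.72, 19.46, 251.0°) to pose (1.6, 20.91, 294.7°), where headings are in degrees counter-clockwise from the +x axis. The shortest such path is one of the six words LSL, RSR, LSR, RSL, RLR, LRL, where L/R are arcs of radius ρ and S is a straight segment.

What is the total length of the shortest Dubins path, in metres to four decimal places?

20.8405 m

Let ψ = atan2(Δy, Δx) = atan2(1.45, -7.12) = 168.4890° be the start→goal bearing.
Normalize: d = |goal − start| / ρ = 7.266148/2.5 = 2.906459, α = (θ_start − ψ) mod 360° = 82.5110° = 1.440088 rad, β = (θ_goal − ψ) mod 360° = 126.2110° = 2.202797 rad.
Common terms: sin α = 0.991470, cos α = 0.130336, sin β = 0.806847, cos β = -0.590760, cos(α−β) = 0.722967, d² = 8.447504. Work in radians in the unit-radius frame; every candidate has L = ρ·(t + p + q).
LSL: p² = 2 + d² − 2cos(α−β) + 2d(sin α − sin β) = 10.074766; p = √p² = 3.174077; φ = atan2(cos β − cos α, d + sin α − sin β) = -0.229184 rad; t = (φ − α) mod 2π = 4.613913 rad, q = (β − φ) mod 2π = 2.431981 rad → L = 2.5·(4.613913 + 3.174077 + 2.431981) = 2.5·10.219971 = 25.549928 m
RSR: p² = 2 + d² − 2cos(α−β) + 2d(sin β − sin α) = 7.928374; p = √p² = 2.815737; φ = atan2(cos α − cos β, d − sin α + sin β) = 0.258980 rad; t = (α − φ) mod 2π = 1.181108 rad, q = (φ − β) mod 2π = 4.339369 rad → L = 2.5·(1.181108 + 2.815737 + 4.339369) = 2.5·8.336213 = 20.840533 m
LSR: p² = d² − 2 + 2cos(α−β) + 2d(sin α + sin β) = 18.346908; p = √p² = 4.283329; φ = atan2(−cos α − cos β, d + sin α + sin β) − atan2(−2, p) = 0.534393 rad; t = (φ − α) mod 2π = 5.377490 rad, q = (φ − β) mod 2π = 4.614781 rad → L = 2.5·(5.377490 + 4.283329 + 4.614781) = 2.5·14.275601 = 35.689001 m
RSL: p² = d² − 2 + 2cos(α−β) − 2d(sin α + sin β) = -2.560031 < 0 → infeasible
RLR: c = (6 − d² + 2cos(α−β) + 2d(sin α − sin β))/8 = 0.008953; p = 2π − arccos c = 4.721342 rad; φ = atan2(cos α − cos β, d − sin α + sin β) = 0.258980 rad; t = (α − φ + p/2) mod 2π = 3.541779 rad, q = (α − β − t + p) mod 2π = 0.416855 rad → L = 2.5·(3.541779 + 4.721342 + 0.416855) = 2.5·8.679976 = 21.699940 m
LRL: c = (6 − d² + 2cos(α−β) − 2d(sin α − sin β))/8 = -0.259346; p = 2π − arccos c = 4.450044 rad; φ = atan2(cos β − cos α, d + sin α − sin β) = -0.229184 rad; t = (φ − α + p/2) mod 2π = 0.555750 rad, q = (β − α − t + p) mod 2π = 4.657003 rad → L = 2.5·(0.555750 + 4.450044 + 4.657003) = 2.5·9.662797 = 24.156994 m
Shortest: RSR with L = 20.840533 m ≈ 20.8405 m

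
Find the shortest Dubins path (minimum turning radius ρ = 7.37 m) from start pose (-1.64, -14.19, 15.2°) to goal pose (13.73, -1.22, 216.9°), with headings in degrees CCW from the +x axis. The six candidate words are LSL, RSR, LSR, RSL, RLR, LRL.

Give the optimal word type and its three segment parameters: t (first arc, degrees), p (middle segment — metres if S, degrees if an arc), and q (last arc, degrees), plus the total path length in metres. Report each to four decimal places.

RSL: t = 16.9915°, p = 17.4105 m, q = 218.6915°, L = 47.7265 m

Let ψ = atan2(Δy, Δx) = atan2(12.97, 15.37) = 40.1594° be the start→goal bearing.
Normalize: d = |goal − start| / ρ = 20.111136/7.37 = 2.728784, α = (θ_start − ψ) mod 360° = 335.0406° = 5.847562 rad, β = (θ_goal − ψ) mod 360° = 176.7406° = 3.084705 rad.
Common terms: sin α = -0.421976, cos α = 0.906607, sin β = 0.056857, cos β = -0.998382, cos(α−β) = -0.929133, d² = 7.446261. Work in radians in the unit-radius frame; every candidate has L = ρ·(t + p + q).
LSL: p² = 2 + d² − 2cos(α−β) + 2d(sin α − sin β) = 8.691265; p = √p² = 2.948095; φ = atan2(cos β − cos α, d + sin α − sin β) = -0.702564 rad; t = (φ − α) mod 2π = 6.016245 rad, q = (β − φ) mod 2π = 3.787269 rad → L = 7.37·(6.016245 + 2.948095 + 3.787269) = 7.37·12.751610 = 93.979362 m
RSR: p² = 2 + d² − 2cos(α−β) + 2d(sin β − sin α) = 13.917787; p = √p² = 3.730655; φ = atan2(cos α − cos β, d − sin α + sin β) = 0.535919 rad; t = (α − φ) mod 2π = 5.311643 rad, q = (φ − β) mod 2π = 3.734399 rad → L = 7.37·(5.311643 + 3.730655 + 3.734399) = 7.37·12.776697 = 94.164254 m
LSR: p² = d² − 2 + 2cos(α−β) + 2d(sin α + sin β) = 1.595332; p = √p² = 1.263065; φ = atan2(−cos α − cos β, d + sin α + sin β) − atan2(−2, p) = 1.046322 rad; t = (φ − α) mod 2π = 1.481945 rad, q = (φ − β) mod 2π = 4.244801 rad → L = 7.37·(1.481945 + 1.263065 + 4.244801) = 7.37·6.989811 = 51.514909 m
RSL: p² = d² − 2 + 2cos(α−β) − 2d(sin α + sin β) = 5.580659; p = √p² = 2.362342; φ = atan2(cos α + cos β, d − sin α − sin β) − atan2(2, p) = -0.732182 rad; t = (α − φ) mod 2π = 0.296558 rad, q = (β − φ) mod 2π = 3.816887 rad → L = 7.37·(0.296558 + 2.362342 + 3.816887) = 7.37·6.475787 = 47.726549 m
RLR: c = (6 − d² + 2cos(α−β) + 2d(sin α − sin β))/8 = -0.739723; p = 2π − arccos c = 3.879730 rad; φ = atan2(cos α − cos β, d − sin α + sin β) = 0.535919 rad; t = (α − φ + p/2) mod 2π = 0.968322 rad, q = (α − β − t + p) mod 2π = 5.674264 rad → L = 7.37·(0.968322 + 3.879730 + 5.674264) = 7.37·10.522316 = 77.549467 m
LRL: c = (6 − d² + 2cos(α−β) − 2d(sin α − sin β))/8 = -0.086408; p = 2π − arccos c = 4.625873 rad; φ = atan2(cos β − cos α, d + sin α − sin β) = -0.702564 rad; t = (φ − α + p/2) mod 2π = 2.045997 rad, q = (β − α − t + p) mod 2π = 6.100206 rad → L = 7.37·(2.045997 + 4.625873 + 6.100206) = 7.37·12.772075 = 94.130194 m
Shortest: RSL with L = 47.726549 m ≈ 47.7265 m
Convert RSL to answer units (arcs ×180/π): t = 0.296558·180/π = 16.9915°, p = ρ·p = 7.37·2.362342 = 17.4105 m, q = 3.816887·180/π = 218.6915°, L = 47.7265 m.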